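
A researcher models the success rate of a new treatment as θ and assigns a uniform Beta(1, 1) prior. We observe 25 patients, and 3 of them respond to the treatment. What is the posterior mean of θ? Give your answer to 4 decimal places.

Observing 3 successes and 22 failures updates Beta(1, 1) by adding the success and failure counts to the two shape parameters: α = 1+3 = 4, β = 1+22 = 23.
Posterior mean = α/(α+β) = 4/27 = 0.1481.

Posterior mean ≈ 0.1481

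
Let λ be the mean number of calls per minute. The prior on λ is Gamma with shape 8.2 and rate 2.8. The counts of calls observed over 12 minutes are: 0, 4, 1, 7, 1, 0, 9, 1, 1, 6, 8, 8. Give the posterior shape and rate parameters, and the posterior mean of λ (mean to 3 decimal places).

The Poisson likelihood adds the total count to the shape and the number of exposure periods to the rate. Here ∑xᵢ = 46 and n = 12, so shape 8.2→54.2 and rate 2.8→14.8.
Posterior mean = shape/rate = 54.2/14.8 = 3.662.

Posterior: Gamma(shape=54.2, rate=14.8); mean ≈ 3.662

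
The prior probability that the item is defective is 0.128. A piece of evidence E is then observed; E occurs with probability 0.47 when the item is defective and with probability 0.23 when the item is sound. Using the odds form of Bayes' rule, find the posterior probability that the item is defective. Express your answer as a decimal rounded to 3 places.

Prior odds = 0.128/(1−0.128) = 0.14679.
Likelihood ratio for E = 0.47/0.23 = 2.0435.
Posterior odds = prior odds × LR = 0.29996.
Posterior probability = odds/(1+odds) = 0.29996/1.3000 = 0.231.

Posterior probability ≈ 0.231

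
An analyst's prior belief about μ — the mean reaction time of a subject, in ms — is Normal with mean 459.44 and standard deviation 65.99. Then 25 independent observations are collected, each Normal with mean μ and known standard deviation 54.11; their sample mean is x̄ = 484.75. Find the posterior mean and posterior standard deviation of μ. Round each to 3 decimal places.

With known σ, the Normal prior is conjugate. Weight on the data is w = (n/σ²)/(n/σ² + 1/τ₀²) = 0.00853857/(0.00853857+0.00022964) = 0.97381.
Posterior mean = w·x̄ + (1−w)·μ₀ = 0.97381·484.75 + 0.026190·459.44 = 484.087. Posterior variance = 1/(0.00853857+0.00022964) = 114.048, so SD = 10.679.

Posterior mean ≈ 484.087; posterior SD ≈ 10.679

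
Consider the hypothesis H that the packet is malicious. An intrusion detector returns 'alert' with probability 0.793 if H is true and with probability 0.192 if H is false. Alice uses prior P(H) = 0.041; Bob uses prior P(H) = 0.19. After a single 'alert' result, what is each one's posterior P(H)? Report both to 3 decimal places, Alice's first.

Alice: 0.150; Bob: 0.492

P('+'|H) = 0.793, P('+'|¬H) = 0.192.
Alice: numerator 0.793·0.041 = 0.032513; evidence = 0.032513+0.192·0.959 = 0.21664; posterior = 0.150.
Bob: numerator 0.793·0.19 = 0.15067; evidence = 0.15067+0.192·0.81 = 0.30619; posterior = 0.492.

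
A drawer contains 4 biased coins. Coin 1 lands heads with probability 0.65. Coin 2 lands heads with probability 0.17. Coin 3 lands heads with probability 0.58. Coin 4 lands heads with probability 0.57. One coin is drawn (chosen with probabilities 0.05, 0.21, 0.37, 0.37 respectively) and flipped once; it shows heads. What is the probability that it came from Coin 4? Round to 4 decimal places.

Posterior probability ≈ 0.4272

Tabulate prior·likelihood by source: [1] prior 0.05, lik 0.65, product 0.03250; [2] prior 0.21, lik 0.17, product 0.03570; [3] prior 0.37, lik 0.58, product 0.2146; [4] prior 0.37, lik 0.57, product 0.2109.
Normalizing constant = 0.49370; the posterior for Coin 4 is its product over the sum, 0.2109/0.49370 = 0.4272.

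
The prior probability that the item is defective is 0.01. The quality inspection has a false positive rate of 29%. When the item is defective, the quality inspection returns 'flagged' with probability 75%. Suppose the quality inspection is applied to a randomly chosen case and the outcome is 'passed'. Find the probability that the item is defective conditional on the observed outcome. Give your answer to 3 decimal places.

P(H | E) ≈ 0.004

Let H be the event that the item is defective. P(H) = 0.01, so P(¬H) = 0.99. With E the 'passed' result, P(E|H) = 0.25 and P(E|¬H) = 0.71.
P(E) = 0.25·0.01 + 0.71·0.99 = 0.0025000 + 0.70290 = 0.70540.
By Bayes' theorem, P(H|E) = 0.0025000 / 0.70540 = 0.004.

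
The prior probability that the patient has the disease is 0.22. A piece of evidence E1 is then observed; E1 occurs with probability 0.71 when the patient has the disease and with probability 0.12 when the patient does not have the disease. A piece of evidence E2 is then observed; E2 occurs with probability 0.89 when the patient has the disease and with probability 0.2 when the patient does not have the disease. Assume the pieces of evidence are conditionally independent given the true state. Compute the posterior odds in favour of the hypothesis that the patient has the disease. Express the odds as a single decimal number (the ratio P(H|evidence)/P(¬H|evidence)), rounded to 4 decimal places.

Posterior odds ≈ 7.4262

Prior odds = 0.22/(1−0.22) = 0.28205. In log-odds, ln(0.28205) = -1.2657.
Add log likelihood ratios: ln(5.9167) + ln(4.4500) = 3.2707.
Posterior log-odds = 2.0050, so posterior odds = exp(2.0050) = 7.4262.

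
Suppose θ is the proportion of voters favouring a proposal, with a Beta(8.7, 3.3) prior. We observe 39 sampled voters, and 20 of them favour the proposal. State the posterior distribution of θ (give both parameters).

Observing 20 successes and 19 failures updates Beta(8.7, 3.3) by adding the success and failure counts to the two shape parameters: α = 8.7+20 = 28.7, β = 3.3+19 = 22.3.

Posterior: Beta(28.7, 22.3)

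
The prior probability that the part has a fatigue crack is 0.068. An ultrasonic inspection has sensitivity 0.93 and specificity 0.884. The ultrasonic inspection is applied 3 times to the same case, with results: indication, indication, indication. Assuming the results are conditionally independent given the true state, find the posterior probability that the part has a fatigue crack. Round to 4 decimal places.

Posterior P(H) ≈ 0.9741

With H the event that the part has a fatigue crack, the joint likelihood of the observed sequence is P(data|H) = 0.93·0.93·0.93 = 0.80436 and P(data|¬H) = 0.116·0.116·0.116 = 0.0015609.
Bayes: P(H|data) = 0.068·0.80436 / (0.068·0.80436 + 0.932·0.0015609) = 0.054696/0.056151 = 0.9741.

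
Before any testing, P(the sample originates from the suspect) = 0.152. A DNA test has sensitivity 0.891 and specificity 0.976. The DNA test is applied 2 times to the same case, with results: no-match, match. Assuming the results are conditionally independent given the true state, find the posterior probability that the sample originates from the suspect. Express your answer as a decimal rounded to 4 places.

Posterior P(H) ≈ 0.4263

With H the event that the sample originates from the suspect, the joint likelihood of the observed sequence is P(data|H) = 0.109·0.891 = 0.097119 and P(data|¬H) = 0.976·0.024 = 0.023424.
Bayes: P(H|data) = 0.152·0.097119 / (0.152·0.097119 + 0.848·0.023424) = 0.014762/0.034626 = 0.4263.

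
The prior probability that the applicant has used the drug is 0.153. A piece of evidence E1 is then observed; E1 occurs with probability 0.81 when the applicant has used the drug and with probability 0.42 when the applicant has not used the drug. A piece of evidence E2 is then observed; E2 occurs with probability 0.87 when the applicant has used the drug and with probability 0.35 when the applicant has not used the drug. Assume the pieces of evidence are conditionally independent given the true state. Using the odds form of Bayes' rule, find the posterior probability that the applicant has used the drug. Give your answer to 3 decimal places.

Posterior probability ≈ 0.464

Prior odds = 0.153/(1−0.153) = 0.18064. In log-odds, ln(0.18064) = -1.7113.
Add log likelihood ratios: ln(1.9286) + ln(2.4857) = 1.5673.
Posterior log-odds = -0.14392, so posterior odds = exp(-0.14392) = 0.86595. Converting, P(H|E) = 0.86595/1.8660 = 0.464.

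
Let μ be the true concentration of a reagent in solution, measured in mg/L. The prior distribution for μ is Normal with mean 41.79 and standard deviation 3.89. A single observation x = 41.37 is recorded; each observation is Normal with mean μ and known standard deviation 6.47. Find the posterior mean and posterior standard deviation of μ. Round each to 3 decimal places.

Prior precision 1/τ₀² = 1/3.89² = 0.0660847; data precision n/σ² = 1/6.47² = 0.0238886.
Posterior precision = 0.0660847 + 0.0238886 = 0.0899733, giving posterior SD = 1/√0.0899733 = 3.334.
Posterior mean = (0.0660847·41.79 + 0.0238886·41.37) / 0.0899733 = 41.678.

Posterior mean ≈ 41.678; posterior SD ≈ 3.334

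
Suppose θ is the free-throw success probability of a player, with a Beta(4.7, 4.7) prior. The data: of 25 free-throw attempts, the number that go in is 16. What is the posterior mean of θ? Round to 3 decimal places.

Posterior mean ≈ 0.602

Observing 16 successes and 9 failures updates Beta(4.7, 4.7) by adding the success and failure counts to the two shape parameters: α = 4.7+16 = 20.7, β = 4.7+9 = 13.7.
Posterior mean = α/(α+β) = 20.7/34.4 = 0.602.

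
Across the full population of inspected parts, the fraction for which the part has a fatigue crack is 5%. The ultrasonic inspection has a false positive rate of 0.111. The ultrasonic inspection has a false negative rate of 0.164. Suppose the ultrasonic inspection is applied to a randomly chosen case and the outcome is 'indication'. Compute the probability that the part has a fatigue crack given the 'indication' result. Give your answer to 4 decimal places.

Write H for 'the part has a fatigue crack'. Prior odds H:¬H = 0.05/0.95 = 0.052632. For the 'indication' outcome, the likelihood ratio is 0.836/0.111 = 7.5315.
Posterior odds = 0.052632 × 7.5315 = 0.39640, so P(H|E) = 0.39640/(1+0.39640) = 0.2839.

P(H | E) ≈ 0.2839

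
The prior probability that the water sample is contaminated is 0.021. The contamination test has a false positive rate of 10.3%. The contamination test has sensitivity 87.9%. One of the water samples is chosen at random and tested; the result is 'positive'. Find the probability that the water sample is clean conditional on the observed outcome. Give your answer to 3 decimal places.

P(¬H | E) ≈ 0.845

Write H for 'the water sample is contaminated'. Prior odds H:¬H = 0.021/0.979 = 0.021450. For the 'positive' outcome, the likelihood ratio is 0.879/0.103 = 8.5340.
Posterior odds = 0.021450 × 8.5340 = 0.18306, so P(H|E) = 0.18306/(1+0.18306) = 0.155. Then P(¬H|E) = 1 − 0.155 = 0.845.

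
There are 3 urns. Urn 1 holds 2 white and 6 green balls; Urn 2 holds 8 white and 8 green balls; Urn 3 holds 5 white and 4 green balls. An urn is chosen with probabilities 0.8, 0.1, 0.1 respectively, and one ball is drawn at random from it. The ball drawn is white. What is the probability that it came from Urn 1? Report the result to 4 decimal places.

Tabulate prior·likelihood by source: [1] prior 0.8, lik 0.25, product 0.2000; [2] prior 0.1, lik 0.5, product 0.05000; [3] prior 0.1, lik 0.5556, product 0.05556.
Normalizing constant = 0.30556; the posterior for Urn 1 is its product over the sum, 0.2000/0.30556 = 0.6545.

Posterior probability ≈ 0.6545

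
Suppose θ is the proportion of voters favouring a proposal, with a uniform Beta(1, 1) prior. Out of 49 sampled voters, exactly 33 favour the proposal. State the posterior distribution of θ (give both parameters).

Posterior: Beta(34, 17)

Observing 33 successes and 16 failures updates Beta(1, 1) by adding the success and failure counts to the two shape parameters: α = 1+33 = 34, β = 1+16 = 17.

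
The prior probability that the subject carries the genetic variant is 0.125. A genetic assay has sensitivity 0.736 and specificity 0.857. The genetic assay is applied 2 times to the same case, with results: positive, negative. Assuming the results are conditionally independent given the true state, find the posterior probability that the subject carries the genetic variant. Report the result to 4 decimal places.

Posterior P(H) ≈ 0.1847

With H the event that the subject carries the genetic variant, the joint likelihood of the observed sequence is P(data|H) = 0.736·0.264 = 0.19430 and P(data|¬H) = 0.143·0.857 = 0.12255.
Bayes: P(H|data) = 0.125·0.19430 / (0.125·0.19430 + 0.875·0.12255) = 0.024288/0.13152 = 0.1847.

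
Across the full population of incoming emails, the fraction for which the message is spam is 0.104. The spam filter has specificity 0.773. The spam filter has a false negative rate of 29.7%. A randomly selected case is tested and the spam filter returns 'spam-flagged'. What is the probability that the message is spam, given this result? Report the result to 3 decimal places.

Let H be the event that the message is spam. P(H) = 0.104, so P(¬H) = 0.896. With E the 'spam-flagged' result, P(E|H) = 0.703 and P(E|¬H) = 0.227.
P(E) = 0.703·0.104 + 0.227·0.896 = 0.073112 + 0.20339 = 0.27650.
By Bayes' theorem, P(H|E) = 0.073112 / 0.27650 = 0.264.

P(H | E) ≈ 0.264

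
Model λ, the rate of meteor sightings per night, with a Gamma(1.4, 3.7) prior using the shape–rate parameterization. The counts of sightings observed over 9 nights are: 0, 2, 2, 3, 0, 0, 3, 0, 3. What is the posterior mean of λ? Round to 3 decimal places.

Total count ∑xᵢ = 13 over n = 9 nights.
Gamma is conjugate to the Poisson likelihood: posterior is Gamma(shape = 1.4+13 = 14.4, rate = 3.7+9 = 12.7).
Posterior mean = shape/rate = 14.4/12.7 = 1.134.

Posterior mean ≈ 1.134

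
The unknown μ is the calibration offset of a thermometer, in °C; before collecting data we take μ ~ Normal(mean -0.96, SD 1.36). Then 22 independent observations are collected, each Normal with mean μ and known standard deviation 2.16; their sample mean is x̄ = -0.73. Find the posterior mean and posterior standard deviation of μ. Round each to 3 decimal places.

With known σ, the Normal prior is conjugate. Weight on the data is w = (n/σ²)/(n/σ² + 1/τ₀²) = 4.71536/(4.71536+0.540657) = 0.89714.
Posterior mean = w·x̄ + (1−w)·μ₀ = 0.89714·-0.73 + 0.10286·-0.96 = -0.754. Posterior variance = 1/(4.71536+0.540657) = 0.190258, so SD = 0.436.

Posterior mean ≈ -0.754; posterior SD ≈ 0.436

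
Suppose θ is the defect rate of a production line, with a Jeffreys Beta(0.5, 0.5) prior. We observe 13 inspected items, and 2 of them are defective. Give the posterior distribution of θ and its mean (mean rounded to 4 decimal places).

Posterior: Beta(2.5, 11.5); mean ≈ 0.1786

The binomial likelihood is conjugate to the Beta prior: with 2 successes and 11 failures, the posterior is Beta(0.5+2, 0.5+11) = Beta(2.5, 11.5).
Posterior mean = α/(α+β) = 2.5/14 = 0.1786.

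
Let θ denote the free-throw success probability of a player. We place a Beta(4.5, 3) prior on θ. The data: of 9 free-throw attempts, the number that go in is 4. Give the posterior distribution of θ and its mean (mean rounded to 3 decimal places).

Posterior: Beta(8.5, 8); mean ≈ 0.515

The binomial likelihood is conjugate to the Beta prior: with 4 successes and 5 failures, the posterior is Beta(4.5+4, 3+5) = Beta(8.5, 8).
Posterior mean = α/(α+β) = 8.5/16.5 = 0.515.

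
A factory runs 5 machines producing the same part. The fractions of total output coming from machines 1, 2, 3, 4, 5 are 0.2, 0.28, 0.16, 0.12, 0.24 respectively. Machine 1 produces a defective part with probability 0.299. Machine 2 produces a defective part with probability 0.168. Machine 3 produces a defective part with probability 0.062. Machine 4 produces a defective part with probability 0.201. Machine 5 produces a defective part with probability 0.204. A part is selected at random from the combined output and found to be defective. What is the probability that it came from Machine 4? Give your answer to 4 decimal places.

Posterior probability ≈ 0.1271

Tabulate prior·likelihood by source: [1] prior 0.2, lik 0.299, product 0.05980; [2] prior 0.28, lik 0.168, product 0.04704; [3] prior 0.16, lik 0.062, product 0.009920; [4] prior 0.12, lik 0.201, product 0.02412; [5] prior 0.24, lik 0.204, product 0.04896.
Normalizing constant = 0.18984; the posterior for Machine 4 is its product over the sum, 0.02412/0.18984 = 0.1271.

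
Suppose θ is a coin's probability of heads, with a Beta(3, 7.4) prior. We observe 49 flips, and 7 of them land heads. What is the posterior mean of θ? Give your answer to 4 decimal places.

Observing 7 successes and 42 failures updates Beta(3, 7.4) by adding the success and failure counts to the two shape parameters: α = 3+7 = 10, β = 7.4+42 = 49.4.
Posterior mean = α/(α+β) = 10/59.4 = 0.1684.

Posterior mean ≈ 0.1684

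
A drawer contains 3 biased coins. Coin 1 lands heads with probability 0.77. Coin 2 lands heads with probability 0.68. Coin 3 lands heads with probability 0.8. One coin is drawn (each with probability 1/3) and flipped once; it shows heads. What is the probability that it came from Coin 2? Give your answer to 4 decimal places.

Posterior probability ≈ 0.3022

Tabulate prior·likelihood by source: [1] prior 0.333333, lik 0.77, product 0.2567; [2] prior 0.333333, lik 0.68, product 0.2267; [3] prior 0.333333, lik 0.8, product 0.2667.
Normalizing constant = 0.75000; the posterior for Coin 2 is its product over the sum, 0.2267/0.75000 = 0.3022.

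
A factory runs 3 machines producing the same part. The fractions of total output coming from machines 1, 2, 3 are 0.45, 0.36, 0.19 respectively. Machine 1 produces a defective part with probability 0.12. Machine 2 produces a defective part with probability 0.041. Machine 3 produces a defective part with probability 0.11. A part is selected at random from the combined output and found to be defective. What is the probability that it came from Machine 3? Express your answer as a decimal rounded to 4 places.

P(defective|M1) = 0.12; P(defective|M2) = 0.041; P(defective|M3) = 0.11.
Prior × likelihood for each source: 0.45·0.12=0.05400, 0.36·0.041=0.01476, 0.19·0.11=0.02090. Summing gives P(defective) = 0.089660.
P(Machine 3 | defective) = 0.02090 / 0.089660 = 0.2331.

Posterior probability ≈ 0.2331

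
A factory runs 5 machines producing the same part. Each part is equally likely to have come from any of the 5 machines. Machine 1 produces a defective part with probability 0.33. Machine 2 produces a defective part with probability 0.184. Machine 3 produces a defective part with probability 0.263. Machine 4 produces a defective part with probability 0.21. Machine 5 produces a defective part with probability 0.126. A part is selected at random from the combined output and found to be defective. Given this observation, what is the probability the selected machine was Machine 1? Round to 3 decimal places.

Posterior probability ≈ 0.296

P(defective|M1) = 0.33; P(defective|M2) = 0.184; P(defective|M3) = 0.263; P(defective|M4) = 0.21; P(defective|M5) = 0.126.
Prior × likelihood for each source: 0.2·0.33=0.06600, 0.2·0.184=0.03680, 0.2·0.263=0.05260, 0.2·0.21=0.04200, 0.2·0.126=0.02520. Summing gives P(defective) = 0.22260.
P(Machine 1 | defective) = 0.06600 / 0.22260 = 0.296.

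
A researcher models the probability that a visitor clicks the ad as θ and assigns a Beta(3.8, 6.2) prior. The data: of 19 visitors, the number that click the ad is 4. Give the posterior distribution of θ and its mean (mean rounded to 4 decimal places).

The binomial likelihood is conjugate to the Beta prior: with 4 successes and 15 failures, the posterior is Beta(3.8+4, 6.2+15) = Beta(7.8, 21.2).
E[θ | data] = 7.8/(7.8+21.2) = 0.2690.

Posterior: Beta(7.8, 21.2); mean ≈ 0.2690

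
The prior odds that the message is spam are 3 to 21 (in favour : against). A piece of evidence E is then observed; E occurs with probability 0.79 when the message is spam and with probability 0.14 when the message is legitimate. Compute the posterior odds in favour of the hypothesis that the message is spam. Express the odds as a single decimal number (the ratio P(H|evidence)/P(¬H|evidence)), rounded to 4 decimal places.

Prior odds = 3/21 = 0.14286. In log-odds, ln(0.14286) = -1.9459.
Add log likelihood ratio: ln(5.6429) = 1.7304.
Posterior log-odds = -0.21552, so posterior odds = exp(-0.21552) = 0.80612.

Posterior odds ≈ 0.8061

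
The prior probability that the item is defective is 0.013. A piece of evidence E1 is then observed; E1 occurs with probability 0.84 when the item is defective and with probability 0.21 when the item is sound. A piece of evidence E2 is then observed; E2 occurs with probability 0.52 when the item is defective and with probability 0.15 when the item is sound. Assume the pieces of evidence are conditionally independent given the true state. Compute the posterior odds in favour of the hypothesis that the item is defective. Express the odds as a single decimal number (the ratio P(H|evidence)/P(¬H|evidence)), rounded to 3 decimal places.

Posterior odds ≈ 0.183

Prior odds = 0.013/(1−0.013) = 0.013171.
Likelihood ratio for E1 = 0.84/0.21 = 4.0000.
Likelihood ratio for E2 = 0.52/0.15 = 3.4667.
Posterior odds = prior odds × LR₁ × LR₂ = 0.18264.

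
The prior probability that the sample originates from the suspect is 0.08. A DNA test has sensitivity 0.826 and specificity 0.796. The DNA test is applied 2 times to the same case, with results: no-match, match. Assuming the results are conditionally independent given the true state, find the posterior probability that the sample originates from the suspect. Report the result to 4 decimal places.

Posterior P(H) ≈ 0.0715

With H the event that the sample originates from the suspect, the joint likelihood of the observed sequence is P(data|H) = 0.174·0.826 = 0.14372 and P(data|¬H) = 0.796·0.204 = 0.16238.
Bayes: P(H|data) = 0.08·0.14372 / (0.08·0.14372 + 0.92·0.16238) = 0.011498/0.16089 = 0.0715.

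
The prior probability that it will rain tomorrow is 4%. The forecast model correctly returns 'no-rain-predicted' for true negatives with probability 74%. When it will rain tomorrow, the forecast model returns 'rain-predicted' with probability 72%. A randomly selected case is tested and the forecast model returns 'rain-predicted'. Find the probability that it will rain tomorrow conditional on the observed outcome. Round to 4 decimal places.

Let H be the event that it will rain tomorrow. P(H) = 0.04, so P(¬H) = 0.96. With E the 'rain-predicted' result, P(E|H) = 0.72 and P(E|¬H) = 0.26.
P(E) = 0.72·0.04 + 0.26·0.96 = 0.028800 + 0.24960 = 0.27840.
By Bayes' theorem, P(H|E) = 0.028800 / 0.27840 = 0.1034.

P(H | E) ≈ 0.1034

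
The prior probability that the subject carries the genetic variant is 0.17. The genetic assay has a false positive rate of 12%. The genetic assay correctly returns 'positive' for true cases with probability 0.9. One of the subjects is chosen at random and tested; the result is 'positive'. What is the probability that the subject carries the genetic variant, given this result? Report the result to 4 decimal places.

Let H be the event that the subject carries the genetic variant. P(H) = 0.17, so P(¬H) = 0.83. With E the 'positive' result, P(E|H) = 0.9 and P(E|¬H) = 0.12.
P(E) = 0.9·0.17 + 0.12·0.83 = 0.15300 + 0.099600 = 0.25260.
By Bayes' theorem, P(H|E) = 0.15300 / 0.25260 = 0.6057.

P(H | E) ≈ 0.6057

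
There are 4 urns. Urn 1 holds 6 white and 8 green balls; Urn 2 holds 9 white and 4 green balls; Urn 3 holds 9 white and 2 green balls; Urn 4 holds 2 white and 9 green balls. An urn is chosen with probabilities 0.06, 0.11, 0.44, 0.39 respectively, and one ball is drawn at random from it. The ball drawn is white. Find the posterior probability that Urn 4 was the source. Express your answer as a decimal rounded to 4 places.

P(white|Urn 1) = 0.4286; P(white|Urn 2) = 0.6923; P(white|Urn 3) = 0.8182; P(white|Urn 4) = 0.1818.
Prior × likelihood for each source: 0.06·0.4286=0.02571, 0.11·0.6923=0.07615, 0.44·0.8182=0.3600, 0.39·0.1818=0.07091. Summing gives P(white) = 0.53278.
P(Urn 4 | white) = 0.07091 / 0.53278 = 0.1331.

Posterior probability ≈ 0.1331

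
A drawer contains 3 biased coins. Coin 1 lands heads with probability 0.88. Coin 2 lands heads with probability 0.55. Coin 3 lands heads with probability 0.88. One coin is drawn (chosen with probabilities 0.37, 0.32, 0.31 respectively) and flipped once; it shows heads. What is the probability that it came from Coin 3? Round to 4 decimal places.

Posterior probability ≈ 0.3523

Tabulate prior·likelihood by source: [1] prior 0.37, lik 0.88, product 0.3256; [2] prior 0.32, lik 0.55, product 0.1760; [3] prior 0.31, lik 0.88, product 0.2728.
Normalizing constant = 0.77440; the posterior for Coin 3 is its product over the sum, 0.2728/0.77440 = 0.3523.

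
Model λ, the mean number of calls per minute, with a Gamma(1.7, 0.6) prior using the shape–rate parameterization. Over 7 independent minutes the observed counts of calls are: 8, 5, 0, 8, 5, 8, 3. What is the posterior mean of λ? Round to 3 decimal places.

Posterior mean ≈ 5.092

The Poisson likelihood adds the total count to the shape and the number of exposure periods to the rate. Here ∑xᵢ = 37 and n = 7, so shape 1.7→38.7 and rate 0.6→7.6.
E[λ | data] = 38.7/7.6 = 5.092.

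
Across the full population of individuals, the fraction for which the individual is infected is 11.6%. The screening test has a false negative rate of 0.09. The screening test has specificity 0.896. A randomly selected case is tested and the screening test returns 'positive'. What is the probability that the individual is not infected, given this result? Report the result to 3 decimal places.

P(¬H | E) ≈ 0.466

Let H be the event that the individual is infected. P(H) = 0.116, so P(¬H) = 0.884. With E the 'positive' result, P(E|H) = 0.91 and P(E|¬H) = 0.104.
P(E) = 0.91·0.116 + 0.104·0.884 = 0.10556 + 0.091936 = 0.19750.
By Bayes' theorem, P(H|E) = 0.10556 / 0.19750 = 0.534. Hence P(¬H|E) = 1 − 0.534 = 0.466.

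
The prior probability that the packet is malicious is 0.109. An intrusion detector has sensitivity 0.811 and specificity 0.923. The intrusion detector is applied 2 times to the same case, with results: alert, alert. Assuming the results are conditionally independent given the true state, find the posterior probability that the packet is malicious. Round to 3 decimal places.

Posterior P(H) ≈ 0.931

With H the event that the packet is malicious, the joint likelihood of the observed sequence is P(data|H) = 0.811·0.811 = 0.65772 and P(data|¬H) = 0.077·0.077 = 0.0059290.
Bayes: P(H|data) = 0.109·0.65772 / (0.109·0.65772 + 0.891·0.0059290) = 0.071692/0.076974 = 0.9314.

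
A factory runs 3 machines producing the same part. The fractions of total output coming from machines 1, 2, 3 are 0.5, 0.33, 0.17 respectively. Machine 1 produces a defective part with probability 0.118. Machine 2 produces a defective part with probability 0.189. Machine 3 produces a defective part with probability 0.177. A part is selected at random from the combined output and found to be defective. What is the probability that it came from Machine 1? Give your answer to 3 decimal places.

Posterior probability ≈ 0.390

P(defective|M1) = 0.118; P(defective|M2) = 0.189; P(defective|M3) = 0.177.
Prior × likelihood for each source: 0.5·0.118=0.05900, 0.33·0.189=0.06237, 0.17·0.177=0.03009. Summing gives P(defective) = 0.15146.
P(Machine 1 | defective) = 0.05900 / 0.15146 = 0.390.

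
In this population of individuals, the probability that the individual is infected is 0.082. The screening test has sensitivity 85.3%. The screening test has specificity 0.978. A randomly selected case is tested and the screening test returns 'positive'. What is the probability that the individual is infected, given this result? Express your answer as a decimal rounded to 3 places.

P(H | E) ≈ 0.776

Let H be the event that the individual is infected. P(H) = 0.082, so P(¬H) = 0.918. With E the 'positive' result, P(E|H) = 0.853 and P(E|¬H) = 0.022.
P(E) = 0.853·0.082 + 0.022·0.918 = 0.069946 + 0.020196 = 0.090142.
By Bayes' theorem, P(H|E) = 0.069946 / 0.090142 = 0.776.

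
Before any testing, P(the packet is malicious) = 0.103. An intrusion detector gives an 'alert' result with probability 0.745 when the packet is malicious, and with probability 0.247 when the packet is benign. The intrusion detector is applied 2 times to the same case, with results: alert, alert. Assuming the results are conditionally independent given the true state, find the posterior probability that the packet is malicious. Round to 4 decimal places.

Let H be the event that the packet is malicious; start with P(H) = 0.103. P('alert'|H) = 0.745, P('alert'|¬H) = 0.247.
Update on result 1 ('alert'): P(H) ← 0.745·0.1030 / (0.745·0.1030 + 0.247·0.8970) = 0.076735/0.29829 = 0.2572.
Update on result 2 ('alert'): P(H) ← 0.745·0.2572 / (0.745·0.2572 + 0.247·0.7428) = 0.19165/0.37511 = 0.5109.

Posterior P(H) ≈ 0.5109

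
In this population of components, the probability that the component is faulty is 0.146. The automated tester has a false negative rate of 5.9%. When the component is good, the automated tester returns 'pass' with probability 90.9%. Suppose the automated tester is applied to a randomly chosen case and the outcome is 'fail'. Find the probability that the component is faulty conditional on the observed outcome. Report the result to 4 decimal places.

Let H be the event that the component is faulty. P(H) = 0.146, so P(¬H) = 0.854. With E the 'fail' result, P(E|H) = 0.941 and P(E|¬H) = 0.091.
P(E) = 0.941·0.146 + 0.091·0.854 = 0.13739 + 0.077714 = 0.21510.
By Bayes' theorem, P(H|E) = 0.13739 / 0.21510 = 0.6387.

P(H | E) ≈ 0.6387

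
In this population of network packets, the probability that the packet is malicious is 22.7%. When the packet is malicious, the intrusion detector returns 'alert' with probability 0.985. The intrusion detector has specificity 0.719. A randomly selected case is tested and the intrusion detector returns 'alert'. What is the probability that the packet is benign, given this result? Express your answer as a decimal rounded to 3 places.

Let H be the event that the packet is malicious. P(H) = 0.227, so P(¬H) = 0.773. With E the 'alert' result, P(E|H) = 0.985 and P(E|¬H) = 0.281.
P(E) = 0.985·0.227 + 0.281·0.773 = 0.22360 + 0.21721 = 0.44081.
By Bayes' theorem, P(H|E) = 0.22360 / 0.44081 = 0.507. Hence P(¬H|E) = 1 − 0.507 = 0.493.

P(¬H | E) ≈ 0.493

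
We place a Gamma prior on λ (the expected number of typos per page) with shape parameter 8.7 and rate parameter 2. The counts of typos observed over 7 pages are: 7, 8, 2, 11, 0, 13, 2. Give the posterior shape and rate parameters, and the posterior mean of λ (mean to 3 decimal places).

Posterior: Gamma(shape=51.7, rate=9); mean ≈ 5.744

Total count ∑xᵢ = 43 over n = 7 pages.
Gamma is conjugate to the Poisson likelihood: posterior is Gamma(shape = 8.7+43 = 51.7, rate = 2+7 = 9).
Posterior mean = shape/rate = 51.7/9 = 5.744.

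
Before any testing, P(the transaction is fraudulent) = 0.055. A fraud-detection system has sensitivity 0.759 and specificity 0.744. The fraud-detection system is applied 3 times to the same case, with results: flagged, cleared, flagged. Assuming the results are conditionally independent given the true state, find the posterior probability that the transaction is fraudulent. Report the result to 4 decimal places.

Let H be the event that the transaction is fraudulent; start with P(H) = 0.055. P('flagged'|H) = 0.759, P('flagged'|¬H) = 0.256.
Update on result 1 ('flagged'): P(H) ← 0.759·0.0550 / (0.759·0.0550 + 0.256·0.9450) = 0.041745/0.28367 = 0.1472.
Update on result 2 ('cleared'): P(H) ← 0.241·0.1472 / (0.241·0.1472 + 0.744·0.8528) = 0.035466/0.66998 = 0.0529.
Update on result 3 ('flagged'): P(H) ← 0.759·0.0529 / (0.759·0.0529 + 0.256·0.9471) = 0.040179/0.28263 = 0.1422.

Posterior P(H) ≈ 0.1422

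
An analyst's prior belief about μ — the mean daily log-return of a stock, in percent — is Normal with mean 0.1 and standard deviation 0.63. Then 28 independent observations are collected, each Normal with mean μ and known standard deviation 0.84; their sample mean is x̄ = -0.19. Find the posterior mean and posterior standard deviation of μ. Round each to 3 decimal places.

Posterior mean ≈ -0.173; posterior SD ≈ 0.154

With known σ, the Normal prior is conjugate. Weight on the data is w = (n/σ²)/(n/σ² + 1/τ₀²) = 39.6825/(39.6825+2.51953) = 0.94030.
Posterior mean = w·x̄ + (1−w)·μ₀ = 0.94030·-0.19 + 0.059701·0.1 = -0.173. Posterior variance = 1/(39.6825+2.51953) = 0.0236955, so SD = 0.154.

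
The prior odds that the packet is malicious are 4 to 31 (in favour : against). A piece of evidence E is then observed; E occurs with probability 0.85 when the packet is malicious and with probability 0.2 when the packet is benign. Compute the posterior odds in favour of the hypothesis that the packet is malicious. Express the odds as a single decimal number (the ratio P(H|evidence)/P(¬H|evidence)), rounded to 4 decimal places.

Posterior odds ≈ 0.5484

Prior odds = 4/31 = 0.12903.
Likelihood ratio for E = 0.85/0.2 = 4.2500.
Posterior odds = prior odds × LR = 0.54839.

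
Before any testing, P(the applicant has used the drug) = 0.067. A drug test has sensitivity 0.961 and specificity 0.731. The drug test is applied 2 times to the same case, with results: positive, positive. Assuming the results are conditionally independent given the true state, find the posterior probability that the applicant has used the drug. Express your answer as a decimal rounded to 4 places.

Posterior P(H) ≈ 0.4782

With H the event that the applicant has used the drug, the joint likelihood of the observed sequence is P(data|H) = 0.961·0.961 = 0.92352 and P(data|¬H) = 0.269·0.269 = 0.072361.
Bayes: P(H|data) = 0.067·0.92352 / (0.067·0.92352 + 0.933·0.072361) = 0.061876/0.12939 = 0.4782.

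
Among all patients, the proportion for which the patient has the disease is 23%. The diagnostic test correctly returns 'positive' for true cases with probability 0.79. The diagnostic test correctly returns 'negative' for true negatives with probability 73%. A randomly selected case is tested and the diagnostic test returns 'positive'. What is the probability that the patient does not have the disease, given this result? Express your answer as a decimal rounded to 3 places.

P(¬H | E) ≈ 0.534

Write H for 'the patient has the disease'. Prior odds H:¬H = 0.23/0.77 = 0.29870. For the 'positive' outcome, the likelihood ratio is 0.79/0.27 = 2.9259.
Posterior odds = 0.29870 × 2.9259 = 0.87398, so P(H|E) = 0.87398/(1+0.87398) = 0.466. Then P(¬H|E) = 1 − 0.466 = 0.534.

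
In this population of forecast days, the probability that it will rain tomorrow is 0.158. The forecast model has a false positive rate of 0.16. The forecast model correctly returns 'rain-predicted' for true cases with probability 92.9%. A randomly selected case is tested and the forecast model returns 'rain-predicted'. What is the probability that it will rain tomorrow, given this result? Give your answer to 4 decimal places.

P(H | E) ≈ 0.5214

Let H be the event that it will rain tomorrow. P(H) = 0.158, so P(¬H) = 0.842. With E the 'rain-predicted' result, P(E|H) = 0.929 and P(E|¬H) = 0.16.
P(E) = 0.929·0.158 + 0.16·0.842 = 0.14678 + 0.13472 = 0.28150.
By Bayes' theorem, P(H|E) = 0.14678 / 0.28150 = 0.5214.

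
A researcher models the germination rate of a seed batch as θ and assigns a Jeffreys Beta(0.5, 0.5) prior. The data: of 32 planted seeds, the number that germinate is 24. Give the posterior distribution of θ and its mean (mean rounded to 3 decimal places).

Posterior: Beta(24.5, 8.5); mean ≈ 0.742

Observing 24 successes and 8 failures updates Beta(0.5, 0.5) by adding the success and failure counts to the two shape parameters: α = 0.5+24 = 24.5, β = 0.5+8 = 8.5.
E[θ | data] = 24.5/(24.5+8.5) = 0.742.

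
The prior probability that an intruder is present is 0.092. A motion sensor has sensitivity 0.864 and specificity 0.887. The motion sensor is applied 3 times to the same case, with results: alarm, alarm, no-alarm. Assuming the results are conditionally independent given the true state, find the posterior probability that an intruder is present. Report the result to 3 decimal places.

With H the event that an intruder is present, the joint likelihood of the observed sequence is P(data|H) = 0.864·0.864·0.136 = 0.10152 and P(data|¬H) = 0.113·0.113·0.887 = 0.011326.
Bayes: P(H|data) = 0.092·0.10152 / (0.092·0.10152 + 0.908·0.011326) = 0.0093402/0.019624 = 0.4759.

Posterior P(H) ≈ 0.476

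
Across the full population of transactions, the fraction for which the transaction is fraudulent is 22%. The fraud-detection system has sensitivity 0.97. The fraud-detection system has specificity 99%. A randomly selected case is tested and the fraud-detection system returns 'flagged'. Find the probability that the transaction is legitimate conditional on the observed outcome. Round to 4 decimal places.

P(¬H | E) ≈ 0.0353

Write H for 'the transaction is fraudulent'. Prior odds H:¬H = 0.22/0.78 = 0.28205. For the 'flagged' outcome, the likelihood ratio is 0.97/0.01 = 97.000.
Posterior odds = 0.28205 × 97.000 = 27.359, so P(H|E) = 27.359/(1+27.359) = 0.9647. Then P(¬H|E) = 1 − 0.9647 = 0.0353.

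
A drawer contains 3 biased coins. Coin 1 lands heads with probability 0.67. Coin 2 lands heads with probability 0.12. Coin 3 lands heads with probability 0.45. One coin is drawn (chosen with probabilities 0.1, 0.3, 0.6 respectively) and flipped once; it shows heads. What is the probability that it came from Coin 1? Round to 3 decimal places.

Posterior probability ≈ 0.180

Tabulate prior·likelihood by source: [1] prior 0.1, lik 0.67, product 0.06700; [2] prior 0.3, lik 0.12, product 0.03600; [3] prior 0.6, lik 0.45, product 0.2700.
Normalizing constant = 0.37300; the posterior for Coin 1 is its product over the sum, 0.06700/0.37300 = 0.180.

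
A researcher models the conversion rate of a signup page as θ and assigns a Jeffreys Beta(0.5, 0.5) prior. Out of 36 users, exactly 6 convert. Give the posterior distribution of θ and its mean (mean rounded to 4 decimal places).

The binomial likelihood is conjugate to the Beta prior: with 6 successes and 30 failures, the posterior is Beta(0.5+6, 0.5+30) = Beta(6.5, 30.5).
Posterior mean = α/(α+β) = 6.5/37 = 0.1757.

Posterior: Beta(6.5, 30.5); mean ≈ 0.1757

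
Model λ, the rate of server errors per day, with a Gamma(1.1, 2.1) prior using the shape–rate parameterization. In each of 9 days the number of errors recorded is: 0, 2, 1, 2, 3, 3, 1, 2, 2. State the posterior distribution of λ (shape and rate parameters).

The Poisson likelihood adds the total count to the shape and the number of exposure periods to the rate. Here ∑xᵢ = 16 and n = 9, so shape 1.1→17.1 and rate 2.1→11.1.

Posterior: Gamma(shape=17.1, rate=11.1)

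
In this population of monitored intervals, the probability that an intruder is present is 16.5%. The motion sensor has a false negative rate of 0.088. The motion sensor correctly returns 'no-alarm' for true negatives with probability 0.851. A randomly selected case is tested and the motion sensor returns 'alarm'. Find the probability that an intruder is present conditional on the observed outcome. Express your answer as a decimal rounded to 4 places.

P(H | E) ≈ 0.5474

Let H be the event that an intruder is present. P(H) = 0.165, so P(¬H) = 0.835. With E the 'alarm' result, P(E|H) = 0.912 and P(E|¬H) = 0.149.
P(E) = 0.912·0.165 + 0.149·0.835 = 0.15048 + 0.12441 = 0.27490.
By Bayes' theorem, P(H|E) = 0.15048 / 0.27490 = 0.5474.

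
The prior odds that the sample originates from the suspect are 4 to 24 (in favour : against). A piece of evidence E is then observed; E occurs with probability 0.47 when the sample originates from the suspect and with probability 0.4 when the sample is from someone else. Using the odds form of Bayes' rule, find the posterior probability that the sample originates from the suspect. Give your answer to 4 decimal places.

Prior odds = 4/24 = 0.16667. In log-odds, ln(0.16667) = -1.7918.
Add log likelihood ratio: ln(1.1750) = 0.16127.
Posterior log-odds = -1.6305, so posterior odds = exp(-1.6305) = 0.19583. Converting, P(H|E) = 0.19583/1.1958 = 0.1638.

Posterior probability ≈ 0.1638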